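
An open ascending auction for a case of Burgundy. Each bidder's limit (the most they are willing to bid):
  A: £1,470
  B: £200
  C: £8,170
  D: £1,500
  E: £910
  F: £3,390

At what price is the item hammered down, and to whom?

Limits in order: 8,170 (C) > 3,390 (F) > 1,500 (D) > 1,470 (A) > 910 (E) > 200 (B)
F is the last rival to drop out, at £3,390; C remains and wins at that price.

C wins at £3,390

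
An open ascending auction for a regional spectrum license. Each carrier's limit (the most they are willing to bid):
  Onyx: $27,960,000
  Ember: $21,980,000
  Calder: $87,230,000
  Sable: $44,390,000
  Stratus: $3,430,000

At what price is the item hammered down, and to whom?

Calder wins at $44,390,000

Sorting limits: 87,230,000 (Calder) > 44,390,000 (Sable) > 27,960,000 (Onyx) > 21,980,000 (Ember) > 3,430,000 (Stratus)
Once the price passes $44,390,000, only Calder is left; the hammer falls at Sable's limit of $44,390,000.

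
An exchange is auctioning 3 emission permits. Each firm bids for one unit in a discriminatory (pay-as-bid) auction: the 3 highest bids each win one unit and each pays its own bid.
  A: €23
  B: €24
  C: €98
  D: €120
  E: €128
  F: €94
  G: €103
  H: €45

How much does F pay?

F pays €0

Bids ranked high→low: 128 (E), 120 (D), 103 (G), 98 (C), 94 (F), …
Top 3: E, D, G.
F does not win → €0.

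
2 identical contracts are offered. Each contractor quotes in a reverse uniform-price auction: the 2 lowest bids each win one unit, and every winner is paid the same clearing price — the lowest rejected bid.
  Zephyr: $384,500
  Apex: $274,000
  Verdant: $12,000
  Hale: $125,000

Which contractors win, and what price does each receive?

Verdant, Hale; each is paid $274,000

Ordering the bids: 12,000 (Verdant), 125,000 (Hale), 274,000 (Apex), 384,500 (Zephyr)
Winners (2 units): Verdant, Hale.
First losing bid is Apex's $274,000, which sets the uniform price.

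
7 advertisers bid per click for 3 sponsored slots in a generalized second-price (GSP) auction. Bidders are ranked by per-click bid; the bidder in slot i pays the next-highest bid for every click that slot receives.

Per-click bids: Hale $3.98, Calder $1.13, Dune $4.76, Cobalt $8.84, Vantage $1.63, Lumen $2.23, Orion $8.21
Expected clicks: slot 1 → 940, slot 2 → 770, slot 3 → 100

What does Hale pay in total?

Hale pays $0.00

Per-click bids in order: $8.84 (Cobalt) > $8.21 (Orion) > $4.76 (Dune) > $3.98 (Hale) > …
Hale ranks below slot 3 → no slot, pays nothing.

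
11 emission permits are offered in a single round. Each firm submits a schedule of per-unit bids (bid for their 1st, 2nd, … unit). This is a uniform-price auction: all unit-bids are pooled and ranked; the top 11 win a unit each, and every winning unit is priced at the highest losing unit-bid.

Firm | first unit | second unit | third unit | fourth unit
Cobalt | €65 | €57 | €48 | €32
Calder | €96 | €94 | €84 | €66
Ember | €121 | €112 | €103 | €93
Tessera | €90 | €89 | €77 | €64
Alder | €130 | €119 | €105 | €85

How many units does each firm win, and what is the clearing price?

Alder 3, Calder 2, Ember 4, Tessera 2; clearing price €85

All unit-bids, highest first — top 11: 130 (Alder-1), 121 (Ember-1), 119 (Alder-2), 112 (Ember-2), 105 (Alder-3), 103 (Ember-3), 96 (Calder-1), 94 (Calder-2), 93 (Ember-4), 90 (Tessera-1), 89 (Tessera-2)
Highest rejected unit-bid = €85.
Allocation: Alder 3, Calder 2, Ember 4, Tessera 2.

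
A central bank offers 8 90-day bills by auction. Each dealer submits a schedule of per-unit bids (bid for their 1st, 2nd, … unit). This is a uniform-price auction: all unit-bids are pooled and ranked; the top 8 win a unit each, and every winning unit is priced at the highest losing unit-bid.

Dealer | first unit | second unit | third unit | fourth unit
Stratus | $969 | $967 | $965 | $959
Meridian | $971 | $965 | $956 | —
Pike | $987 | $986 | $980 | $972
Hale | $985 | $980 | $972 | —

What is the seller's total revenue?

Pooled unit-bids ranked (top 8): 987 (Pike-1), 986 (Pike-2), 985 (Hale-1), 980 (Pike-3), 980 (Hale-2), 972 (Pike-4), 972 (Hale-3), 971 (Meridian-1)
The (k+1)-th unit-bid is $969.
Allocation: Hale 3, Meridian 1, Pike 4. Every unit priced at $969.
Revenue = 8 × 969 = $7,752.

Total revenue: $7,752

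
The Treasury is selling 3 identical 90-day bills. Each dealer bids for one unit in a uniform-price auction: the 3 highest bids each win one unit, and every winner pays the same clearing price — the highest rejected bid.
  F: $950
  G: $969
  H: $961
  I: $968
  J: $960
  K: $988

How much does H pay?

Bids ranked high→low: 988 (K), 969 (G), 968 (I), 961 (H), 960 (J), …
Top 3: K, G, I.
Clearing price = highest rejected bid = $961.
H does not win → pays $0.

H pays $0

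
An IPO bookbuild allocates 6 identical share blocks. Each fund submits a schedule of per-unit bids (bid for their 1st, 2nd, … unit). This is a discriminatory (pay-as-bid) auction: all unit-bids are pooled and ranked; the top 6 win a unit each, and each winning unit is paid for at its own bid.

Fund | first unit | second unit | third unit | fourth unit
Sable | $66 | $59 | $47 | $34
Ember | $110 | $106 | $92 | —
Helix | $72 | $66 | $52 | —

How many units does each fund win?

Ember 3, Helix 2, Sable 1

Pooled unit-bids ranked (top 6): 110 (Ember-1), 106 (Ember-2), 92 (Ember-3), 72 (Helix-1), 66 (Sable-1), 66 (Helix-2)
Next rejected bid: $59 (not a price — pay-as-bid).
Allocation: Ember 3, Helix 2, Sable 1.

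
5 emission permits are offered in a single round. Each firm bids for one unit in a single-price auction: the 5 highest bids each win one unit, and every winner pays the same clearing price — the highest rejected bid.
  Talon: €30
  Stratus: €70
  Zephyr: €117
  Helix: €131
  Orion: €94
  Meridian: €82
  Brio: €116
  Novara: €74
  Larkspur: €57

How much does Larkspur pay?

Larkspur pays €0

Bids ranked high→low: 131 (Helix), 117 (Zephyr), 116 (Brio), 94 (Orion), 82 (Meridian), 74 (Novara), 70 (Stratus), …
Top 5: Helix, Zephyr, Brio, Orion, Meridian.
First losing bid is Novara's €74, which sets the uniform price.
Larkspur does not win → pays €0.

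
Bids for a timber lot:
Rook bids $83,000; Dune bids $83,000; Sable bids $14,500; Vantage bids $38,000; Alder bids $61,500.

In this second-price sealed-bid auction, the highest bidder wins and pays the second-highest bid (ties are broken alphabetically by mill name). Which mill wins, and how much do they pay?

Sorting bids: 83,000 (Dune) > 83,000 (Rook) > 61,500 (Alder) > 38,000 (Vantage) > 14,500 (Sable)
Dune and Rook tie at $83,000; tie-break gives it to Dune.
Dune is highest; pays the second-highest bid, $83,000.

Dune pays $83,000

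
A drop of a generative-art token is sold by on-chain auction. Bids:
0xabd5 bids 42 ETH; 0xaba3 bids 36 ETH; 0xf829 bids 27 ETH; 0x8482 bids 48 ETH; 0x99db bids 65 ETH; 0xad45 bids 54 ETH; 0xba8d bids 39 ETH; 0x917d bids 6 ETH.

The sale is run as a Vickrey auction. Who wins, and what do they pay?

0x99db pays 54 ETH

Rule: the highest bidder wins and pays the second-highest bid.
Sorting bids: 65 (0x99db) > 54 (0xad45) > 48 (0x8482) > 42 (0xabd5) > 39 (0xba8d) > 36 (0xaba3) > …
Second-price: 0x99db pays 0xad45's bid of 54 ETH.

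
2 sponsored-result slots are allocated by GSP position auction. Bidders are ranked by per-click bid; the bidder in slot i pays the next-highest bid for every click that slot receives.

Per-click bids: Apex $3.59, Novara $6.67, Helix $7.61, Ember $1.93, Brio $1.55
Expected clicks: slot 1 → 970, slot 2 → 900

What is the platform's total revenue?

Ranked by bid: $7.61 (Helix) > $6.67 (Novara) > $3.59 (Apex) > …
Slot 1: Helix pays $6.67 × 970 = $6469.90
Slot 2: Novara pays $3.59 × 900 = $3231.00
Total = $9700.90

Total revenue: $9700.90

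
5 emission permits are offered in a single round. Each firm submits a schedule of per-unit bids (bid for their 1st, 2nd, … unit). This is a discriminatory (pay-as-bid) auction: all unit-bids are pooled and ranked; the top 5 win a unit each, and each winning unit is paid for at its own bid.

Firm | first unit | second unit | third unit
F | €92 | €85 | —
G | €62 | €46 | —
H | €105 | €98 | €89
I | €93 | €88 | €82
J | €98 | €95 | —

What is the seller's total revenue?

Total revenue: €489

Merging the schedules and taking the best 5: 105 (H-1), 98 (H-2), 98 (J-1), 95 (J-2), 93 (I-1)
Next rejected bid: €92 (not a price — pay-as-bid).
Each winning unit pays its own bid.
Revenue = 105 + 98 + 98 + 95 + 93 = €489.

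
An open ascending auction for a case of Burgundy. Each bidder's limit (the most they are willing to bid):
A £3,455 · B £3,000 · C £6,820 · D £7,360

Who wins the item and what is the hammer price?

D wins at £6,820

Open ascending-bid auction: the price rises until one bidder remains; the winner pays the price at which the last rival dropped out.
Sorting limits: 7,360 (D) > 6,820 (C) > 3,455 (A) > 3,000 (B)
Bidding ends when C exits at £6,820; D takes it.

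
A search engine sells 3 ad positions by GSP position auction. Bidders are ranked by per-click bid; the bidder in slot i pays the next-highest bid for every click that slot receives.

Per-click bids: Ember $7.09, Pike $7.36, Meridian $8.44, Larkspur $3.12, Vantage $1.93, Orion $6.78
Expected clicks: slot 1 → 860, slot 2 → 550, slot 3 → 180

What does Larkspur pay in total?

Larkspur pays $0.00

Sorting advertisers: $8.44 (Meridian) > $7.36 (Pike) > $7.09 (Ember) > $6.78 (Orion) > …
Larkspur ranks below slot 3 → no slot, pays nothing.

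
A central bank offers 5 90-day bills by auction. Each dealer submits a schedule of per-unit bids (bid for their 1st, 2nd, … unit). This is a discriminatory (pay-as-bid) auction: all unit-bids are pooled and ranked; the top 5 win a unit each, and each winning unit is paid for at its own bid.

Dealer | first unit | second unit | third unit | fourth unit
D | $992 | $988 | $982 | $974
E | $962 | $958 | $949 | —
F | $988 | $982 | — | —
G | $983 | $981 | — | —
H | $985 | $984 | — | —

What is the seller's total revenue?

All unit-bids, highest first — top 5: 992 (D-1), 988 (D-2), 988 (F-1), 985 (H-1), 984 (H-2)
Next rejected bid: $983 (not a price — pay-as-bid).
Each winning unit pays its own bid.
Revenue = 992 + 988 + 988 + 985 + 984 = $4,937.

Total revenue: $4,937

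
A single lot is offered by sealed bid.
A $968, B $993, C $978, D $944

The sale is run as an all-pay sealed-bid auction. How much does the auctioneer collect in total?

Bids in order: 993 (B) > 978 (C) > 968 (A) > 944 (D)
B wins with the top bid; all bids are sunk regardless.
Every bidder forfeits their bid regardless of winning.
Revenue = 968 + 993 + 978 + 944 = $3,883.

Total revenue: $3,883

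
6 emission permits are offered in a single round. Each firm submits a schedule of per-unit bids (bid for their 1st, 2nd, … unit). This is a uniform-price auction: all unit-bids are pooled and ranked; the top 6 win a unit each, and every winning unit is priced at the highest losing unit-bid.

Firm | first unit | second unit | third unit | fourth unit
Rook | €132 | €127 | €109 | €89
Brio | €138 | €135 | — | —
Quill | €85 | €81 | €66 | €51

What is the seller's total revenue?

Total revenue: €510

Pooled unit-bids ranked (top 6): 138 (Brio-1), 135 (Brio-2), 132 (Rook-1), 127 (Rook-2), 109 (Rook-3), 89 (Rook-4)
The (k+1)-th unit-bid is €85.
Allocation: Brio 2, Rook 4. Every unit priced at €85.
Revenue = 6 × 85 = €510.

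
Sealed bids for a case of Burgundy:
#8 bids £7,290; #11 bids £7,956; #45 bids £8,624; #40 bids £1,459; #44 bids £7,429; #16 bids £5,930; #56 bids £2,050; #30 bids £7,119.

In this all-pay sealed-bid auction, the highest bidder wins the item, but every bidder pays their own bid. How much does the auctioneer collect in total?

Total revenue: £47,857

All-pay sealed-bid auction: the highest bidder wins the item, but every bidder pays their own bid.
Bids in order: 8,624 (#45) > 7,956 (#11) > 7,429 (#44) > 7,290 (#8) > 7,119 (#30) > 5,930 (#16) > …
#45 wins with the top bid; all bids are sunk regardless.
Every bidder forfeits their bid regardless of winning.
Revenue = 7,290 + 7,956 + 8,624 + 1,459 + 7,429 + 5,930 + 2,050 + 7,119 = £47,857.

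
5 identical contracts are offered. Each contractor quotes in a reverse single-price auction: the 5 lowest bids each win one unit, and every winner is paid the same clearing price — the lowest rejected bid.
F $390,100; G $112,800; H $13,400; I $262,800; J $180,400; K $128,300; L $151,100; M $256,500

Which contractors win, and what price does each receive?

Sorting: 13,400 (H), 112,800 (G), 128,300 (K), 151,100 (L), 180,400 (J), 256,500 (M), 262,800 (I), …
Winners (5 units): H, G, K, L, J.
Clearing price = lowest rejected bid = $256,500.

H, G, K, L, J; each is paid $256,500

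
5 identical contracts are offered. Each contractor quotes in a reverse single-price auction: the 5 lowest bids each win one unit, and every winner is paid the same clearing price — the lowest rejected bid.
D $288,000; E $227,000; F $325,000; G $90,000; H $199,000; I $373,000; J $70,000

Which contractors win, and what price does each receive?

J, G, H, E, D; each is paid $325,000

Ordering the bids: 70,000 (J), 90,000 (G), 199,000 (H), 227,000 (E), 288,000 (D), 325,000 (F), 373,000 (I)
Winners (5 units): J, G, H, E, D.
First losing bid is F's $325,000, which sets the uniform price.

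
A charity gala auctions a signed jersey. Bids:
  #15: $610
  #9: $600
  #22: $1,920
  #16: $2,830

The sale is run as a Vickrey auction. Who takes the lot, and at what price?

Bids in order: 2,830 (#16) > 1,920 (#22) > 610 (#15) > 600 (#9)
Second-price: #16 pays #22's bid of $1,920.

#16 pays $1,920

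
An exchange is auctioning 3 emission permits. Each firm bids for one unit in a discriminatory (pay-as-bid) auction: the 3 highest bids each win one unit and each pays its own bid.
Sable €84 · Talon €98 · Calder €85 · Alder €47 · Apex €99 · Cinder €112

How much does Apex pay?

Sorting: 112 (Cinder), 99 (Apex), 98 (Talon), 85 (Calder), 84 (Sable), …
The 3 highest are Cinder, Apex, Talon.
Apex wins → own bid €99.

Apex pays €99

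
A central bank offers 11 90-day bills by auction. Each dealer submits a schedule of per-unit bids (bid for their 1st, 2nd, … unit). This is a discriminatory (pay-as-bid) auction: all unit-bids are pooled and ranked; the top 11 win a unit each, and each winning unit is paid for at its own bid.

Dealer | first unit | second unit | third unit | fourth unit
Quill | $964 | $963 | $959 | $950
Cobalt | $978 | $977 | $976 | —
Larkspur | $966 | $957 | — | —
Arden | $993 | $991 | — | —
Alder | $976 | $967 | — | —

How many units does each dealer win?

Alder 2, Arden 2, Cobalt 3, Larkspur 1, Quill 3

Pooled unit-bids ranked (top 11): 993 (Arden-1), 991 (Arden-2), 978 (Cobalt-1), 977 (Cobalt-2), 976 (Cobalt-3), 976 (Alder-1), 967 (Alder-2), 966 (Larkspur-1), 964 (Quill-1), 963 (Quill-2), 959 (Quill-3)
Next rejected bid: $957 (not a price — pay-as-bid).
Allocation: Alder 2, Arden 2, Cobalt 3, Larkspur 1, Quill 3.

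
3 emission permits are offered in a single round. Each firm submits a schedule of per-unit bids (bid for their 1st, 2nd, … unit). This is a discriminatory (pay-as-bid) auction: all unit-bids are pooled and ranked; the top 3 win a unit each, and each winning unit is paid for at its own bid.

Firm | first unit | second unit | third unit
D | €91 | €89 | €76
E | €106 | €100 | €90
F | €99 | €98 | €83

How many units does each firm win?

All unit-bids, highest first — top 3: 106 (E-1), 100 (E-2), 99 (F-1)
Next rejected bid: €98 (not a price — pay-as-bid).
Allocation: E 2, F 1.

E 2, F 1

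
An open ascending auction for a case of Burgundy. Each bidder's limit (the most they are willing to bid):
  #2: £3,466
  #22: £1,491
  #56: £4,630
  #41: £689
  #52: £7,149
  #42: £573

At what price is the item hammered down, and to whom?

#52 wins at £4,630

Limits in order: 7,149 (#52) > 4,630 (#56) > 3,466 (#2) > 1,491 (#22) > 689 (#41) > 573 (#42)
Bidding ends when #56 exits at £4,630; #52 takes it.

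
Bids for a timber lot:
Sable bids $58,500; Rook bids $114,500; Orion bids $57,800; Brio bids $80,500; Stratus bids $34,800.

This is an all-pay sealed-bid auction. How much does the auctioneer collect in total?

Bids ranked: 114,500 (Rook) > 80,500 (Brio) > 58,500 (Sable) > 57,800 (Orion) > 34,800 (Stratus)
Every bidder forfeits their bid regardless of winning.
Revenue = 58,500 + 114,500 + 57,800 + 80,500 + 34,800 = $346,100.

Total revenue: $346,100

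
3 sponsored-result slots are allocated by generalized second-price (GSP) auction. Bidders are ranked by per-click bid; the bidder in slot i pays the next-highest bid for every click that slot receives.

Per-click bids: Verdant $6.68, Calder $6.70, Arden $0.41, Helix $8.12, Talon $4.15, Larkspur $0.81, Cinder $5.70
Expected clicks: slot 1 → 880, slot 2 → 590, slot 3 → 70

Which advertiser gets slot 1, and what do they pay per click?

Helix; $6.70 per click

Sorting advertisers: $8.12 (Helix) > $6.70 (Calder) > $6.68 (Verdant) > $5.70 (Cinder) > …
Slot 1 goes to the first-ranked bidder, Helix, who pays the next bid down: $6.70/click.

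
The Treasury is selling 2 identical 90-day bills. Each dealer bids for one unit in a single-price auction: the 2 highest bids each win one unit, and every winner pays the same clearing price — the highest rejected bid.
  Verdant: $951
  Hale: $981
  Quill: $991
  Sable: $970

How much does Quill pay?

Quill pays $970

Ordering the bids: 991 (Quill), 981 (Hale), 970 (Sable), 951 (Verdant)
Top 2: Quill, Hale.
First losing bid is Sable's $970, which sets the uniform price.
Quill wins → pays $970.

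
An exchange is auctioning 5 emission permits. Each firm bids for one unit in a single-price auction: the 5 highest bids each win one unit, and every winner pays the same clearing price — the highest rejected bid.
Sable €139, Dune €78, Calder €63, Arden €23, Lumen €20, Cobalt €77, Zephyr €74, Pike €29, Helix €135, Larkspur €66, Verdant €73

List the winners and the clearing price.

Ordering the bids: 139 (Sable), 135 (Helix), 78 (Dune), 77 (Cobalt), 74 (Zephyr), 73 (Verdant), 66 (Larkspur), …
Top 5: Sable, Helix, Dune, Cobalt, Zephyr.
First losing bid is Verdant's €73, which sets the uniform price.

Sable, Helix, Dune, Cobalt, Zephyr; each pays €73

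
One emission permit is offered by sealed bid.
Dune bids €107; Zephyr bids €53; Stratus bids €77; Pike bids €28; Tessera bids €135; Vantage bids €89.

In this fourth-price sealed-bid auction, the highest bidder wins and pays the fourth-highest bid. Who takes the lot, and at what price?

Tessera pays €77

Bids in order: 135 (Tessera) > 107 (Dune) > 89 (Vantage) > 77 (Stratus) > 53 (Zephyr) > 28 (Pike)
Tessera wins; payment is bid #4 in the ranking = €77.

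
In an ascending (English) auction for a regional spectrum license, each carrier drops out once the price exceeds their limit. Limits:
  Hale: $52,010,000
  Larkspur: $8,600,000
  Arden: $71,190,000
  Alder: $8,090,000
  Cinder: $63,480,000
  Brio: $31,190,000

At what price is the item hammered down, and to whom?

Arden wins at $63,480,000

Open ascending-bid auction: the price rises until one bidder remains; the winner pays the price at which the last rival dropped out.
Limits in order: 71,190,000 (Arden) > 63,480,000 (Cinder) > 52,010,000 (Hale) > 31,190,000 (Brio) > 8,600,000 (Larkspur) > 8,090,000 (Alder)
Once the price passes $63,480,000, only Arden is left; the hammer falls at Cinder's limit of $63,480,000.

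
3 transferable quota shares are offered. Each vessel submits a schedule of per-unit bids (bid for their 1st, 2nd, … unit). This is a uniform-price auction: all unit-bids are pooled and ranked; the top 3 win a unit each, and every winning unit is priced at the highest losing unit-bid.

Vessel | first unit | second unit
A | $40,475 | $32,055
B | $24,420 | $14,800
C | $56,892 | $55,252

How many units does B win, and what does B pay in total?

B: 0 units, pays $0

Merging the schedules and taking the best 3: 56,892 (C-1), 55,252 (C-2), 40,475 (A-1)
Highest rejected unit-bid = $32,055.
B wins 0 unit(s) at $32,055 each.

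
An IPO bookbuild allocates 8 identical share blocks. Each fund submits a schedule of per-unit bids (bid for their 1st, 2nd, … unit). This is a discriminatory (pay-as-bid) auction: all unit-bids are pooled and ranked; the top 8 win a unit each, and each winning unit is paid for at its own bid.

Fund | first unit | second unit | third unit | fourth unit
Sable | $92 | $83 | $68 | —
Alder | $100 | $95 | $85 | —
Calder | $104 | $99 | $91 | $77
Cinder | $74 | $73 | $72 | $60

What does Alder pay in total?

Pooled unit-bids ranked (top 8): 104 (Calder-1), 100 (Alder-1), 99 (Calder-2), 95 (Alder-2), 92 (Sable-1), 91 (Calder-3), 85 (Alder-3), 83 (Sable-2)
Next rejected bid: $77 (not a price — pay-as-bid).
Alder's winning unit-bids: 100 + 95 + 85 = $280.

Alder pays $280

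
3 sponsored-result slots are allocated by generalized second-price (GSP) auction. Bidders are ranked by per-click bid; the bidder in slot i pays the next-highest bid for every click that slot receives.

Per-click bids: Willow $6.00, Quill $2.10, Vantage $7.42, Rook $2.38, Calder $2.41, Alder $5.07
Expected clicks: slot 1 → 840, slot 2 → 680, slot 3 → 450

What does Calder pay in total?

Sorting advertisers: $7.42 (Vantage) > $6.00 (Willow) > $5.07 (Alder) > $2.41 (Calder) > …
Calder ranks below slot 3 → no slot, pays nothing.

Calder pays $0.00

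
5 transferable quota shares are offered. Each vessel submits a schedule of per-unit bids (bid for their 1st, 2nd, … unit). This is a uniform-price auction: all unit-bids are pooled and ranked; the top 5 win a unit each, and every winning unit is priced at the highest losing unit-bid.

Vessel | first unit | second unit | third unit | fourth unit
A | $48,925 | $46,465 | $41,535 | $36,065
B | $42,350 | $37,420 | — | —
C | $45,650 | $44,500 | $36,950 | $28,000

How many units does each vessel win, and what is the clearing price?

A 2, B 1, C 2; clearing price $41,535

All unit-bids, highest first — top 5: 48,925 (A-1), 46,465 (A-2), 45,650 (C-1), 44,500 (C-2), 42,350 (B-1)
First bid not allocated: $41,535.
Allocation: A 2, B 1, C 2.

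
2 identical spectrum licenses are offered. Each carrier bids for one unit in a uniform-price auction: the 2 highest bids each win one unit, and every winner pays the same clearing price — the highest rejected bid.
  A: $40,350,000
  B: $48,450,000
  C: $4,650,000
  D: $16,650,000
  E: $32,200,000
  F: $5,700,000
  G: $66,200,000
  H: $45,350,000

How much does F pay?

Sorting: 66,200,000 (G), 48,450,000 (B), 45,350,000 (H), 40,350,000 (A), …
The 2 highest are G, B.
Highest unsuccessful bid: $45,350,000 → clearing price.
F does not win → pays $0.

F pays $0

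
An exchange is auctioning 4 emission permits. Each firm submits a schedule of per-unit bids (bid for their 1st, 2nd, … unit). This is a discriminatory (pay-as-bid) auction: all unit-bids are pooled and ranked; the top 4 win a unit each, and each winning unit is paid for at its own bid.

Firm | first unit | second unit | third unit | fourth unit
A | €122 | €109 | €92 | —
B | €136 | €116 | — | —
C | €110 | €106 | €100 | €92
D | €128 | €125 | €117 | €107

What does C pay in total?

Pooled unit-bids ranked (top 4): 136 (B-1), 128 (D-1), 125 (D-2), 122 (A-1)
Next rejected bid: €117 (not a price — pay-as-bid).
C wins no units.

C pays €0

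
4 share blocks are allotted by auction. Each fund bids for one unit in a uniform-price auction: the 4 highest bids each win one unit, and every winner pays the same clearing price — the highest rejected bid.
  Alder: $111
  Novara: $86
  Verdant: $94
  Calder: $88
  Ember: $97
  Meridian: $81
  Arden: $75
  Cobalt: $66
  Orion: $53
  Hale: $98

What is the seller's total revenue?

Ordering the bids: 111 (Alder), 98 (Hale), 97 (Ember), 94 (Verdant), 88 (Calder), 86 (Novara), …
Top 4: Alder, Hale, Ember, Verdant.
First losing bid is Calder's $88, which sets the uniform price.
Total revenue = 4 × $88 = $352.

Total revenue: $352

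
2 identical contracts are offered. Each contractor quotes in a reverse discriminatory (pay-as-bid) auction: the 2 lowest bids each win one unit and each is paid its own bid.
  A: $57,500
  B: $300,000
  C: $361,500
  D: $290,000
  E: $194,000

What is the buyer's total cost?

Bids ranked low→high: 57,500 (A), 194,000 (E), 290,000 (D), 300,000 (B), …
Winners (2 units): A, E.
Total cost = 57,500 + 194,000 = $251,500.

Total cost: $251,500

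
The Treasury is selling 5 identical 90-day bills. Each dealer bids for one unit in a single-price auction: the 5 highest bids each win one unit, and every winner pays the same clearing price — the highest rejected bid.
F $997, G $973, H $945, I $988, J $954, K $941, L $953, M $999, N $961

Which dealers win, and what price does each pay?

Ordering the bids: 999 (M), 997 (F), 988 (I), 973 (G), 961 (N), 954 (J), 953 (L), …
Top 5: M, F, I, G, N.
Clearing price = highest rejected bid = $954.

M, F, I, G, N; each pays $954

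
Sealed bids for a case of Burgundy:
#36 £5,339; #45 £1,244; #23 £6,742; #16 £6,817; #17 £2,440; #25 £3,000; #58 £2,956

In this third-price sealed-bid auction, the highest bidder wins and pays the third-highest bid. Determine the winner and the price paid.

Sorting bids: 6,817 (#16) > 6,742 (#23) > 5,339 (#36) > 3,000 (#25) > 2,956 (#58) > 2,440 (#17) > …
#16 is highest; pays the third-highest bid, £5,339.

#16 pays £5,339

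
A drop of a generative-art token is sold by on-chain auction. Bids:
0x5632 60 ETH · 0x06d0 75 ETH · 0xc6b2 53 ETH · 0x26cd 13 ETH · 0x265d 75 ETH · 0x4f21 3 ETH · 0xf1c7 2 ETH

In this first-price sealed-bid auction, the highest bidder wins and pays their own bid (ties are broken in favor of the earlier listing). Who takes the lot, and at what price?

Bids in order: 75 (0x06d0) > 75 (0x265d) > 60 (0x5632) > 53 (0xc6b2) > 13 (0x26cd) > 3 (0x4f21) > …
0x06d0 and 0x265d tie at 75 ETH; tie-break gives it to 0x06d0.
0x06d0 is highest → pays own bid, 75 ETH.

0x06d0 pays 75 ETH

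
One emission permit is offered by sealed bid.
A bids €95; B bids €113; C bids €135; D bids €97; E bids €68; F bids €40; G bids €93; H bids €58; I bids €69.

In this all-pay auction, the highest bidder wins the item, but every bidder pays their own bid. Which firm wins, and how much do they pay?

C pays €135

Rule: the highest bidder wins the item, but every bidder pays their own bid.
Bids ranked: 135 (C) > 113 (B) > 97 (D) > 95 (A) > 93 (G) > 69 (I) > …
C wins with the top bid; all bids are sunk regardless.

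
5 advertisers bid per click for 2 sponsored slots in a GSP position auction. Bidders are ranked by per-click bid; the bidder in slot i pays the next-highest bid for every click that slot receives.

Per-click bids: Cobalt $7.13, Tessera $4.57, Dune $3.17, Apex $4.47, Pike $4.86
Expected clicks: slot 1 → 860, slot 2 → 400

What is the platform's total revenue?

Sorting advertisers: $7.13 (Cobalt) > $4.86 (Pike) > $4.57 (Tessera) > …
Slot 1: Cobalt pays $4.86 × 860 = $4179.60
Slot 2: Pike pays $4.57 × 400 = $1828.00
Total = $6007.60

Total revenue: $6007.60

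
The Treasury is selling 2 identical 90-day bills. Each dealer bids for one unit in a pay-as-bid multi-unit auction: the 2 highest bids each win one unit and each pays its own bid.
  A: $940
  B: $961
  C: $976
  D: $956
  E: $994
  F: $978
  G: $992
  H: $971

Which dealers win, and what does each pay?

E $994, G $992

Sorting: 994 (E), 992 (G), 978 (F), 976 (C), …
Top 2: E, G.
Each winner pays its own bid: E $994, G $992.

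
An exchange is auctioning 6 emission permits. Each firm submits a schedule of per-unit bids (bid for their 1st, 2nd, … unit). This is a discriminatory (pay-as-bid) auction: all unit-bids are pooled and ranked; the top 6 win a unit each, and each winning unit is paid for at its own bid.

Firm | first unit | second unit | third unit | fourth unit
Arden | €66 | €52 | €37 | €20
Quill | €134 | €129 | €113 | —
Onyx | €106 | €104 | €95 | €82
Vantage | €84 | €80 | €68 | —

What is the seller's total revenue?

Merging the schedules and taking the best 6: 134 (Quill-1), 129 (Quill-2), 113 (Quill-3), 106 (Onyx-1), 104 (Onyx-2), 95 (Onyx-3)
Next rejected bid: €84 (not a price — pay-as-bid).
Each winning unit pays its own bid.
Revenue = 134 + 129 + 113 + 106 + 104 + 95 = €681.

Total revenue: €681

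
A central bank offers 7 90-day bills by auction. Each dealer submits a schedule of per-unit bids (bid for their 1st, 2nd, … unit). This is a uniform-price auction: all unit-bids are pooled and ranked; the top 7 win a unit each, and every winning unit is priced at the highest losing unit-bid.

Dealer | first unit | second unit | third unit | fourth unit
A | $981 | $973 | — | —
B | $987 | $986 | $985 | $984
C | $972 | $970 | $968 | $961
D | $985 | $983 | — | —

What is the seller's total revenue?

All unit-bids, highest first — top 7: 987 (B-1), 986 (B-2), 985 (B-3), 985 (D-1), 984 (B-4), 983 (D-2), 981 (A-1)
First bid not allocated: $973.
Allocation: A 1, B 4, D 2. Every unit priced at $973.
Revenue = 7 × 973 = $6,811.

Total revenue: $6,811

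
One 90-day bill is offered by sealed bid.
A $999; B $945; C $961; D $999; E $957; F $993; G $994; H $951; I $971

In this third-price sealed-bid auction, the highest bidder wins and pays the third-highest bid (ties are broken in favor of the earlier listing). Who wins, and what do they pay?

A pays $994

Rule: the highest bidder wins and pays the third-highest bid.
Sorting bids: 999 (A) > 999 (D) > 994 (G) > 993 (F) > 971 (I) > 961 (C) > …
Tie at $999 → A wins by tie-break.
A wins; payment is bid #3 in the ranking = $994.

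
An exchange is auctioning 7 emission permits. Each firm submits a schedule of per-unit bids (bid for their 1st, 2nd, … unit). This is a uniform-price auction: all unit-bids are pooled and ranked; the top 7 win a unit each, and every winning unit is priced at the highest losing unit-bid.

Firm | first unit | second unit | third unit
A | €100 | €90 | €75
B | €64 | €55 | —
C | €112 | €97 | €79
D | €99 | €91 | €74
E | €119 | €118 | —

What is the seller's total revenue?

Total revenue: €630

Merging the schedules and taking the best 7: 119 (E-1), 118 (E-2), 112 (C-1), 100 (A-1), 99 (D-1), 97 (C-2), 91 (D-2)
Highest rejected unit-bid = €90.
Allocation: A 1, C 2, D 2, E 2. Every unit priced at €90.
Revenue = 7 × 90 = €630.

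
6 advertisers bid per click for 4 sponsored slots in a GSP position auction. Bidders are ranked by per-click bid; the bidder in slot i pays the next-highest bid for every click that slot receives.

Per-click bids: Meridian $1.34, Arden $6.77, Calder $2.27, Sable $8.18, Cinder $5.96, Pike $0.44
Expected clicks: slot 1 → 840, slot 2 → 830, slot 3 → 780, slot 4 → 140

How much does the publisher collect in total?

Total revenue: $12591.80

Per-click bids in order: $8.18 (Sable) > $6.77 (Arden) > $5.96 (Cinder) > $2.27 (Calder) > $1.34 (Meridian) > …
Slot 1: Sable pays $6.77 × 840 = $5686.80
Slot 2: Arden pays $5.96 × 830 = $4946.80
Slot 3: Cinder pays $2.27 × 780 = $1770.60
Slot 4: Calder pays $1.34 × 140 = $187.60
Total = $12591.80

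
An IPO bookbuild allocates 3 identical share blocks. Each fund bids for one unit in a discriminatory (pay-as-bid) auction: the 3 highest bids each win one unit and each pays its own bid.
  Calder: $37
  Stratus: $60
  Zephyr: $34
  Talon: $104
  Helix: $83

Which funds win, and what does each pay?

Talon $104, Helix $83, Stratus $60

Bids ranked high→low: 104 (Talon), 83 (Helix), 60 (Stratus), 37 (Calder), 34 (Zephyr)
Winners (3 units): Talon, Helix, Stratus.
Each winner pays its own bid: Talon $104, Helix $83, Stratus $60.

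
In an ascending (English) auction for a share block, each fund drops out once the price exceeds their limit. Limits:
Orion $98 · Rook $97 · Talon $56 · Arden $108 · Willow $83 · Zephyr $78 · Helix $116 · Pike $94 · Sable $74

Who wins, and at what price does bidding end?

Helix wins at $108

Limits in order: 116 (Helix) > 108 (Arden) > 98 (Orion) > 97 (Rook) > 94 (Pike) > 83 (Willow) > …
Once the price passes $108, only Helix is left; the hammer falls at Arden's limit of $108.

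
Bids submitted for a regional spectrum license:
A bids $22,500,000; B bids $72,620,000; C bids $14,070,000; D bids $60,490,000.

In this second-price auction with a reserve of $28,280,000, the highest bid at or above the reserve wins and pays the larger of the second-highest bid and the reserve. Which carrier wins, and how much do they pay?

Second-price auction with a reserve of $28,280,000: the highest bid at or above the reserve wins and pays the larger of the second-highest bid and the reserve.
Bids in order: 72,620,000 (B) > 60,490,000 (D) > 22,500,000 (A) > 14,070,000 (C)
B has the top bid at or above the reserve ($72,620,000).
Second-highest bid $60,490,000 exceeds the reserve $28,280,000 → payment $60,490,000.

B pays $60,490,000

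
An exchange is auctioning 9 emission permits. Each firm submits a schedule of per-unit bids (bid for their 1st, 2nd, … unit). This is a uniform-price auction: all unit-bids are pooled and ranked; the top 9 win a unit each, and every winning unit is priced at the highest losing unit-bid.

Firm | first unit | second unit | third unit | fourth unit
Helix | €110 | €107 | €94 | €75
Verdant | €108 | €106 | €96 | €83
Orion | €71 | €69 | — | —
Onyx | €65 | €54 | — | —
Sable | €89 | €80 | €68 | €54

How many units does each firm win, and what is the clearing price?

Helix 3, Sable 2, Verdant 4; clearing price €75

All unit-bids, highest first — top 9: 110 (Helix-1), 108 (Verdant-1), 107 (Helix-2), 106 (Verdant-2), 96 (Verdant-3), 94 (Helix-3), 89 (Sable-1), 83 (Verdant-4), 80 (Sable-2)
First bid not allocated: €75.
Allocation: Helix 3, Sable 2, Verdant 4.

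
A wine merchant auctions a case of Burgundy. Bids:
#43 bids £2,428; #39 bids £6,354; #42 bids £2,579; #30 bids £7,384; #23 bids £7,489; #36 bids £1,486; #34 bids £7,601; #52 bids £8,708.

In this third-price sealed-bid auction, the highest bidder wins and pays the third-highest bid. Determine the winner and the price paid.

#52 pays £7,489

Third-price sealed-bid auction: the highest bidder wins and pays the third-highest bid.
Sorting bids: 8,708 (#52) > 7,601 (#34) > 7,489 (#23) > 7,384 (#30) > 6,354 (#39) > 2,579 (#42) > …
#52 is highest; pays the third-highest bid, £7,489.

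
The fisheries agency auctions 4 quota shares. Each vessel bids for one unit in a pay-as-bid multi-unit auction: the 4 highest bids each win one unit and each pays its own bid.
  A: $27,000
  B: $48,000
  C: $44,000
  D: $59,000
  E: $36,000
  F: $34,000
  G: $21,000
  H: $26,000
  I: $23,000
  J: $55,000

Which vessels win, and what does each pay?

Bids ranked high→low: 59,000 (D), 55,000 (J), 48,000 (B), 44,000 (C), 36,000 (E), 34,000 (F), …
Top 4: D, J, B, C.
Each winner pays its own bid: D $59,000, J $55,000, B $48,000, C $44,000.

D $59,000, J $55,000, B $48,000, C $44,000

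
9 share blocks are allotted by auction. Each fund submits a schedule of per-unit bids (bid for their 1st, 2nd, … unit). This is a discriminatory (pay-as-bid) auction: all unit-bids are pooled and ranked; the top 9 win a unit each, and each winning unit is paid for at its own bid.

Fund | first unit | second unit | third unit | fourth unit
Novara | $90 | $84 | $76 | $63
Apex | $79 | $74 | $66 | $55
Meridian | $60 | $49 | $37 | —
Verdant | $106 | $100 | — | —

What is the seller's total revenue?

All unit-bids, highest first — top 9: 106 (Verdant-1), 100 (Verdant-2), 90 (Novara-1), 84 (Novara-2), 79 (Apex-1), 76 (Novara-3), 74 (Apex-2), 66 (Apex-3), 63 (Novara-4)
Next rejected bid: $60 (not a price — pay-as-bid).
Each winning unit pays its own bid.
Revenue = 106 + 100 + 90 + 84 + 79 + 76 + 74 + 66 + 63 = $738.

Total revenue: $738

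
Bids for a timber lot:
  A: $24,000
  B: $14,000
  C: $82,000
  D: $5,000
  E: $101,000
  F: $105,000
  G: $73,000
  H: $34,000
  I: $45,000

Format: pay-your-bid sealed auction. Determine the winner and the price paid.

Bids in order: 105,000 (F) > 101,000 (E) > 82,000 (C) > 73,000 (G) > 45,000 (I) > 34,000 (H) > …
F is highest → pays own bid, $105,000.

F pays $105,000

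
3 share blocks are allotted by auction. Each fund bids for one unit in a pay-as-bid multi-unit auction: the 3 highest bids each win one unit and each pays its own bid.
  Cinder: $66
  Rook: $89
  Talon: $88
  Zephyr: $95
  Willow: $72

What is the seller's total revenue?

Ordering the bids: 95 (Zephyr), 89 (Rook), 88 (Talon), 72 (Willow), 66 (Cinder)
Winners (3 units): Zephyr, Rook, Talon.
Total revenue = 95 + 89 + 88 = $272.

Total revenue: $272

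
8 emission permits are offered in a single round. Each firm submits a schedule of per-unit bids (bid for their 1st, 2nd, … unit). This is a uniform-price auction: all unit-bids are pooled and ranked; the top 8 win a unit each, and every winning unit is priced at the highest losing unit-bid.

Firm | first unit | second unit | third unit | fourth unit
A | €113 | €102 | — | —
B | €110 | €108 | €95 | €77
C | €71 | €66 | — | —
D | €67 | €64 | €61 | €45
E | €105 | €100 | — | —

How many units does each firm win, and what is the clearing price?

A 2, B 4, E 2; clearing price €71

Merging the schedules and taking the best 8: 113 (A-1), 110 (B-1), 108 (B-2), 105 (E-1), 102 (A-2), 100 (E-2), 95 (B-3), 77 (B-4)
First bid not allocated: €71.
Allocation: A 2, B 4, E 2.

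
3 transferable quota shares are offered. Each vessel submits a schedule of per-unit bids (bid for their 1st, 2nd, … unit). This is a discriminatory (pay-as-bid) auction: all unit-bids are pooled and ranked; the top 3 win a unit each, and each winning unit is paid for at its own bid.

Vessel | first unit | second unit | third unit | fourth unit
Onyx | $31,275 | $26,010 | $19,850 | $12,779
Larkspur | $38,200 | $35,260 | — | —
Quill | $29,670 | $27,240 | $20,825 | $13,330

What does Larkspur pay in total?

Larkspur pays $73,460

All unit-bids, highest first — top 3: 38,200 (Larkspur-1), 35,260 (Larkspur-2), 31,275 (Onyx-1)
Next rejected bid: $29,670 (not a price — pay-as-bid).
Larkspur's winning unit-bids: 38,200 + 35,260 = $73,460.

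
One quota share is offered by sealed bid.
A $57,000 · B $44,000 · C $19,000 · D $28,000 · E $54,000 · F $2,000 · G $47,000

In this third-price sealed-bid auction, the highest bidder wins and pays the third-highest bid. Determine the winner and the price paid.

A pays $47,000

Bids in order: 57,000 (A) > 54,000 (E) > 47,000 (G) > 44,000 (B) > 28,000 (D) > 19,000 (C) > …
A wins; payment is bid #3 in the ranking = $47,000.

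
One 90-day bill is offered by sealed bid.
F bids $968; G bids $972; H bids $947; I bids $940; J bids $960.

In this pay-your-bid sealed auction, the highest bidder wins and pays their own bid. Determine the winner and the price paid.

Pay-your-bid sealed auction: the highest bidder wins and pays their own bid.
Bids in order: 972 (G) > 968 (F) > 960 (J) > 947 (H) > 940 (I)
G has the highest bid and pays exactly that: $972.

G pays $972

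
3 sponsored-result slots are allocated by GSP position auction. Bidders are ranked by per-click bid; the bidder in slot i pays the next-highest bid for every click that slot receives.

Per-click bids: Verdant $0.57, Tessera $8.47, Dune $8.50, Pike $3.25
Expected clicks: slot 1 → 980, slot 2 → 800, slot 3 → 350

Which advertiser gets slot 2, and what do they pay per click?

Sorting advertisers: $8.50 (Dune) > $8.47 (Tessera) > $3.25 (Pike) > $0.57 (Verdant)
Slot 2 goes to the second-ranked bidder, Tessera, who pays the next bid down: $3.25/click.

Tessera; $3.25 per click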